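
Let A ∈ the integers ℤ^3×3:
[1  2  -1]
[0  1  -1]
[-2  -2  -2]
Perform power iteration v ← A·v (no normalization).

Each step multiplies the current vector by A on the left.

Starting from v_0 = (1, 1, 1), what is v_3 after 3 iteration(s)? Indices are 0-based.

v_3 = (12, -2, -44)

v_0 = (1, 1, 1).
v_1 = A·v_0 = (2, 0, -6).
v_2 = A·v_1 = (8, 6, 8).
v_3 = A·v_2 = (12, -2, -44).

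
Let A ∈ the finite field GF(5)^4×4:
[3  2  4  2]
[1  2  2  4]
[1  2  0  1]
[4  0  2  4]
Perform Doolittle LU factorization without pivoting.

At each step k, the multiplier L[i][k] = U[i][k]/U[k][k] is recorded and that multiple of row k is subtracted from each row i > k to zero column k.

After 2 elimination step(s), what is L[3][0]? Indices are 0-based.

L[3][0] = 3

Step 1: pivot at (0,0) is 3.
  row1 ← row1 − (2)·row0  ⇒  L[1][0]=2, U row1=(0, 3, 4, 0)
  row2 ← row2 − (2)·row0  ⇒  L[2][0]=2, U row2=(0, 3, 2, 2)
  row3 ← row3 − (3)·row0  ⇒  L[3][0]=3, U row3=(0, 4, 0, 3)
Step 2: pivot at (1,1) is 3.
  row2 ← row2 − (1)·row1  ⇒  L[2][1]=1, U row2=(0, 0, 3, 2)
  row3 ← row3 − (3)·row1  ⇒  L[3][1]=3, U row3=(0, 0, 3, 3)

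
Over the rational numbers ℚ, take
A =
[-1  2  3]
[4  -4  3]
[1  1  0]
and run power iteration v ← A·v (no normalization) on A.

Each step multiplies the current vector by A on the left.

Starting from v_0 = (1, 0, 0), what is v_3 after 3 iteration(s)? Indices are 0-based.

v_0 = (1, 0, 0).
v_1 = A·v_0 = (-1, 4, 1).
v_2 = A·v_1 = (12, -17, 3).
v_3 = A·v_2 = (-37, 125, -5).

v_3 = (-37, 125, -5)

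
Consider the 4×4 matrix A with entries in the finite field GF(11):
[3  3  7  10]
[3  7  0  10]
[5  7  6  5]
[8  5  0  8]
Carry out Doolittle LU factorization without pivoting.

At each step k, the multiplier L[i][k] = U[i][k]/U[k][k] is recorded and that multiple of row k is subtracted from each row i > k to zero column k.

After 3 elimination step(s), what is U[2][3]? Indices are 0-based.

Step 1: pivot at (0,0) is 3.
  row1 ← row1 − (1)·row0  ⇒  L[1][0]=1, U row1=(0, 4, 4, 0)
  row2 ← row2 − (9)·row0  ⇒  L[2][0]=9, U row2=(0, 2, 9, 3)
  row3 ← row3 − (10)·row0  ⇒  L[3][0]=10, U row3=(0, 8, 7, 7)
Step 2: pivot at (1,1) is 4.
  row2 ← row2 − (6)·row1  ⇒  L[2][1]=6, U row2=(0, 0, 7, 3)
  row3 ← row3 − (2)·row1  ⇒  L[3][1]=2, U row3=(0, 0, 10, 7)
Step 3: pivot at (2,2) is 7.
  row3 ← row3 − (3)·row2  ⇒  L[3][2]=3, U row3=(0, 0, 0, 9)

U[2][3] = 3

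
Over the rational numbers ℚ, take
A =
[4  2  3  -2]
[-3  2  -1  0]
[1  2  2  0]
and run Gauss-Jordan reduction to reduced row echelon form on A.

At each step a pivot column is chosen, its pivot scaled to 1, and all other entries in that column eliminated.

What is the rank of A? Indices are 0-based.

rank = 3

step 1: normalize row 0 (÷4) = (1, 1/2, 3/4, -1/2)
  row 1: subtract -3×row0 = (0, 7/2, 5/4, -3/2)
  row 2: subtract 1×row0 = (0, 3/2, 5/4, 1/2)
step 2: normalize row 1 (÷7/2) = (0, 1, 5/14, -3/7)
  row 0: subtract 1/2×row1 = (1, 0, 4/7, -2/7)
  row 2: subtract 3/2×row1 = (0, 0, 5/7, 8/7)
step 3: normalize row 2 (÷5/7) = (0, 0, 1, 8/5)
  row 0: subtract 4/7×row2 = (1, 0, 0, -6/5)
  row 1: subtract 5/14×row2 = (0, 1, 0, -1)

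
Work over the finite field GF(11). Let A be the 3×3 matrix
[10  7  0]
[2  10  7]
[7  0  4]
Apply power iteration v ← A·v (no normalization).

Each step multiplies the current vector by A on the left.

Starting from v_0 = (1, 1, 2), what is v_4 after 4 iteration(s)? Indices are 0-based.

v_4 = (6, 9, 8)

v_0 = (1, 1, 2).
v_1 = A·v_0 = (6, 4, 4).
v_2 = A·v_1 = (0, 3, 3).
v_3 = A·v_2 = (10, 7, 1).
v_4 = A·v_3 = (6, 9, 8).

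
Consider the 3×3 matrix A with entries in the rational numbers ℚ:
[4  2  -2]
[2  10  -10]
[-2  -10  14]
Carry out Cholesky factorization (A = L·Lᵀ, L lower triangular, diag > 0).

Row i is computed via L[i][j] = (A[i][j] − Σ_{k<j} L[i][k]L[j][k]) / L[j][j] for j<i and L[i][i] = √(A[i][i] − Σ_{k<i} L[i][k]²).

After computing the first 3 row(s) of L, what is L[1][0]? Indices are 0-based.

L[1][0] = 1

Step 1: L[0][0] = √(4) = 2.
  L[1][0] = (2) / L[0][0] = 1.
Step 2: L[1][1] = √(9) = 3.
  L[2][0] = (-2) / L[0][0] = -1.
  L[2][1] = (-9) / L[1][1] = -3.
Step 3: L[2][2] = √(4) = 2.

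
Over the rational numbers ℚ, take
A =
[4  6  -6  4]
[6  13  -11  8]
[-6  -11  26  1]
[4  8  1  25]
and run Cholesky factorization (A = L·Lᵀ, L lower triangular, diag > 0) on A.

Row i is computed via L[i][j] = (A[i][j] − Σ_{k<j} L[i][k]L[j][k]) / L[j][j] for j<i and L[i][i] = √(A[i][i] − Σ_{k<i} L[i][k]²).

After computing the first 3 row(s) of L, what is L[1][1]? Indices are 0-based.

Step 1: L[0][0] = √(4) = 2.
  L[1][0] = (6) / L[0][0] = 3.
Step 2: L[1][1] = √(4) = 2.
  L[2][0] = (-6) / L[0][0] = -3.
  L[2][1] = (-2) / L[1][1] = -1.
Step 3: L[2][2] = √(16) = 4.

L[1][1] = 2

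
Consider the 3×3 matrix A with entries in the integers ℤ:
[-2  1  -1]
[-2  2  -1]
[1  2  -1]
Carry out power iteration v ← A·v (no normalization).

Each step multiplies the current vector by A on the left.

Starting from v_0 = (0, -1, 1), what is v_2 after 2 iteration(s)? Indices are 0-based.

v_2 = (4, 1, -5)

v_0 = (0, -1, 1).
v_1 = A·v_0 = (-2, -3, -3).
v_2 = A·v_1 = (4, 1, -5).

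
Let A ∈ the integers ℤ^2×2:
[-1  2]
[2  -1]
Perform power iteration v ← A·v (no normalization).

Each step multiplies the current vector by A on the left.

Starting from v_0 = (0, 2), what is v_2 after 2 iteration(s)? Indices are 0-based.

v_0 = (0, 2).
v_1 = A·v_0 = (4, -2).
v_2 = A·v_1 = (-8, 10).

v_2 = (-8, 10)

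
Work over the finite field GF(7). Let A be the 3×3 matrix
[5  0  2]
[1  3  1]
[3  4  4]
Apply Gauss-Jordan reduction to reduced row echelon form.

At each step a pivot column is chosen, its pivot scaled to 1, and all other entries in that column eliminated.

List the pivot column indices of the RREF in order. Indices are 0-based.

pivot columns: 0, 1, 2

step 1: normalize row 0 (÷5) = (1, 0, 6)
  row 1: subtract 1×row0 = (0, 3, 2)
  row 2: subtract 3×row0 = (0, 4, 0)
step 2: normalize row 1 (÷3) = (0, 1, 3)
  row 2: subtract 4×row1 = (0, 0, 2)
step 3: normalize row 2 (÷2) = (0, 0, 1)
  row 0: subtract 6×row2 = (1, 0, 0)
  row 1: subtract 3×row2 = (0, 1, 0)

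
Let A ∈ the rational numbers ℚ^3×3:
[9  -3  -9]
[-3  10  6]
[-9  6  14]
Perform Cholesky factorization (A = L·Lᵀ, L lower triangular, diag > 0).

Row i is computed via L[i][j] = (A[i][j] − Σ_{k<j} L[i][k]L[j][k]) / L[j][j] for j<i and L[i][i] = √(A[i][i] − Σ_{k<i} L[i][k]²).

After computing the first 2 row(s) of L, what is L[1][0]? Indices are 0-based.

Step 1: L[0][0] = √(9) = 3.
  L[1][0] = (-3) / L[0][0] = -1.
Step 2: L[1][1] = √(9) = 3.

L[1][0] = -1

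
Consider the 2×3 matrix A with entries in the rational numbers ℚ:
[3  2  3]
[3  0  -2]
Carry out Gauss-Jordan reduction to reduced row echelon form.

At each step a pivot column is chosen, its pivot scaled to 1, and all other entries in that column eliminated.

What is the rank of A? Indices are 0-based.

pivot(0,0)=3: scale R0 → (1, 2/3, 1)
  clear (1,0): R1 −= (3)R0 → (0, -2, -5)
pivot(1,1)=-2: scale R1 → (0, 1, 5/2)
  clear (0,1): R0 −= (2/3)R1 → (1, 0, -2/3)

rank = 2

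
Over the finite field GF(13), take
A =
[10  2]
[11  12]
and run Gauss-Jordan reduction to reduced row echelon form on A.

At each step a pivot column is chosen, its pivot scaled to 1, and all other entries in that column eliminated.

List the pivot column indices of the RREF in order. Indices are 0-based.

pivot(0,0)=10: scale R0 → (1, 8)
  clear (1,0): R1 −= (11)R0 → (0, 2)
pivot(1,1)=2: scale R1 → (0, 1)
  clear (0,1): R0 −= (8)R1 → (1, 0)

pivot columns: 0, 1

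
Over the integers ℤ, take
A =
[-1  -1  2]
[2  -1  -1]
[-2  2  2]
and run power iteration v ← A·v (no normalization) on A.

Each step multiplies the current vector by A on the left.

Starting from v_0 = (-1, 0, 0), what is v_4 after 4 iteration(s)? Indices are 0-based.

v_0 = (-1, 0, 0).
v_1 = A·v_0 = (1, -2, 2).
v_2 = A·v_1 = (5, 2, -2).
v_3 = A·v_2 = (-11, 10, -10).
v_4 = A·v_3 = (-19, -22, 22).

v_4 = (-19, -22, 22)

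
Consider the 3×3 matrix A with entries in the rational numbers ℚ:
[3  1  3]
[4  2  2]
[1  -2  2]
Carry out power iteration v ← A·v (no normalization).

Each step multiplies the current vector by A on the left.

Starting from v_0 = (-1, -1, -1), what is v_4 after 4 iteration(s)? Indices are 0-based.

v_0 = (-1, -1, -1).
v_1 = A·v_0 = (-7, -8, -1).
v_2 = A·v_1 = (-32, -46, 7).
v_3 = A·v_2 = (-121, -206, 74).
v_4 = A·v_3 = (-347, -748, 439).

v_4 = (-347, -748, 439)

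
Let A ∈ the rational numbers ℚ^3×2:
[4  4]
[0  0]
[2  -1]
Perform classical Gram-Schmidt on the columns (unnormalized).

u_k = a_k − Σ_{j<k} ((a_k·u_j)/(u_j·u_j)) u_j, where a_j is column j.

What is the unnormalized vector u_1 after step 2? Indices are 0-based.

Step 1: u_0 = a_0 = (4, 0, 2).
Step 2: u_1 = a_1 − (7/10)·u_0 = (6/5, 0, -12/5).

u_1 = (6/5, 0, -12/5)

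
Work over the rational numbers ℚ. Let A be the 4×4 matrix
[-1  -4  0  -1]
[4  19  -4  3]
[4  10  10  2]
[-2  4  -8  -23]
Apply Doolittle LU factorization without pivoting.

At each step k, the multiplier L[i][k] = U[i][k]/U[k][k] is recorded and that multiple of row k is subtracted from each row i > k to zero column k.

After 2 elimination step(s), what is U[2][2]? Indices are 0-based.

U[2][2] = 2

Step 1: pivot at (0,0) is -1.
  row1 ← row1 − (-4)·row0  ⇒  L[1][0]=-4, U row1=(0, 3, -4, -1)
  row2 ← row2 − (-4)·row0  ⇒  L[2][0]=-4, U row2=(0, -6, 10, -2)
  row3 ← row3 − (2)·row0  ⇒  L[3][0]=2, U row3=(0, 12, -8, -21)
Step 2: pivot at (1,1) is 3.
  row2 ← row2 − (-2)·row1  ⇒  L[2][1]=-2, U row2=(0, 0, 2, -4)
  row3 ← row3 − (4)·row1  ⇒  L[3][1]=4, U row3=(0, 0, 8, -17)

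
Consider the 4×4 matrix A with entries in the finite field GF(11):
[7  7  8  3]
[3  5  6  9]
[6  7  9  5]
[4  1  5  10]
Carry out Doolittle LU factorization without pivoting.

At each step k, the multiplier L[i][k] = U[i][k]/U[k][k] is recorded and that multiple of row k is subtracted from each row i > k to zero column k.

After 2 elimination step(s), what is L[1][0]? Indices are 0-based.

L[1][0] = 2

Step 1: pivot at (0,0) is 7.
  row1 ← row1 − (2)·row0  ⇒  L[1][0]=2, U row1=(0, 2, 1, 3)
  row2 ← row2 − (4)·row0  ⇒  L[2][0]=4, U row2=(0, 1, 10, 4)
  row3 ← row3 − (10)·row0  ⇒  L[3][0]=10, U row3=(0, 8, 2, 2)
Step 2: pivot at (1,1) is 2.
  row2 ← row2 − (6)·row1  ⇒  L[2][1]=6, U row2=(0, 0, 4, 8)
  row3 ← row3 − (4)·row1  ⇒  L[3][1]=4, U row3=(0, 0, 9, 1)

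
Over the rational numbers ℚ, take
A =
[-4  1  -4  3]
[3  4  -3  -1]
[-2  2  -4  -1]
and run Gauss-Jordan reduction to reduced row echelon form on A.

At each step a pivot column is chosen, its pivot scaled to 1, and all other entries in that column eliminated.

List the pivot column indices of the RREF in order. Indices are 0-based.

pivot(0,0)=-4: scale R0 → (1, -1/4, 1, -3/4)
  clear (1,0): R1 −= (3)R0 → (0, 19/4, -6, 5/4)
  clear (2,0): R2 −= (-2)R0 → (0, 3/2, -2, -5/2)
pivot(1,1)=19/4: scale R1 → (0, 1, -24/19, 5/19)
  clear (0,1): R0 −= (-1/4)R1 → (1, 0, 13/19, -13/19)
  clear (2,1): R2 −= (3/2)R1 → (0, 0, -2/19, -55/19)
pivot(2,2)=-2/19: scale R2 → (0, 0, 1, 55/2)
  clear (0,2): R0 −= (13/19)R2 → (1, 0, 0, -39/2)
  clear (1,2): R1 −= (-24/19)R2 → (0, 1, 0, 35)

pivot columns: 0, 1, 2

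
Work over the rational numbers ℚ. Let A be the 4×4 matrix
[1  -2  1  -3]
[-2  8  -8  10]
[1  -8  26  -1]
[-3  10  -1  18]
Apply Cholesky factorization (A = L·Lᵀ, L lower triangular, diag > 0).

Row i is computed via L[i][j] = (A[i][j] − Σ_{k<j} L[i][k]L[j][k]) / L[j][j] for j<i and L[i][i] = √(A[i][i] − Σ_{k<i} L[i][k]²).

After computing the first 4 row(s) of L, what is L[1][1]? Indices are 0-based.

L[1][1] = 2

Step 1: L[0][0] = √(1) = 1.
  L[1][0] = (-2) / L[0][0] = -2.
Step 2: L[1][1] = √(4) = 2.
  L[2][0] = (1) / L[0][0] = 1.
  L[2][1] = (-6) / L[1][1] = -3.
Step 3: L[2][2] = √(16) = 4.
  L[3][0] = (-3) / L[0][0] = -3.
  L[3][1] = (4) / L[1][1] = 2.
  L[3][2] = (8) / L[2][2] = 2.
Step 4: L[3][3] = √(1) = 1.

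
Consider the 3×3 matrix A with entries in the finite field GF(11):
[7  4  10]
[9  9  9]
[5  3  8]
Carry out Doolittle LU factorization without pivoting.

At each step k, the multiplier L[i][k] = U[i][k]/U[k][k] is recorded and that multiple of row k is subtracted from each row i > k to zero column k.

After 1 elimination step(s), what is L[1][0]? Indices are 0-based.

L[1][0] = 6

k=0: U[0][0]=7
  eliminate (1,0): mult=6, new row 1: (0, 7, 4); set L[1][0]=6
  eliminate (2,0): mult=7, new row 2: (0, 8, 4); set L[2][0]=7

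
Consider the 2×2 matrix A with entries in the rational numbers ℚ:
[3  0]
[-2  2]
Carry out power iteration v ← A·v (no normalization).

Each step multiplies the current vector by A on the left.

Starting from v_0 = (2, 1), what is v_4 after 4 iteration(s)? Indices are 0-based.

v_0 = (2, 1).
v_1 = A·v_0 = (6, -2).
v_2 = A·v_1 = (18, -16).
v_3 = A·v_2 = (54, -68).
v_4 = A·v_3 = (162, -244).

v_4 = (162, -244)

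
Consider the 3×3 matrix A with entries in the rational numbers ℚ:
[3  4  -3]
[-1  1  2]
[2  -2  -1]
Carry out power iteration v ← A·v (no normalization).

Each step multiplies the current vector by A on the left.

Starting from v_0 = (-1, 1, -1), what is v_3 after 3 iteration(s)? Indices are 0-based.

v_3 = (-10, -9, 51)

v_0 = (-1, 1, -1).
v_1 = A·v_0 = (4, 0, -3).
v_2 = A·v_1 = (21, -10, 11).
v_3 = A·v_2 = (-10, -9, 51).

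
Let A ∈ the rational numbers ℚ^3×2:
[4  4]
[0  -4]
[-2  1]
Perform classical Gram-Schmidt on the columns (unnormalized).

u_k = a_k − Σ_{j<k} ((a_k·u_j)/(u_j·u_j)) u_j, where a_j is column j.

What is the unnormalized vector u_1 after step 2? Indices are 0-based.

u_1 = (6/5, -4, 12/5)

Step 1: u_0 = a_0 = (4, 0, -2).
Step 2: u_1 = a_1 − (7/10)·u_0 = (6/5, -4, 12/5).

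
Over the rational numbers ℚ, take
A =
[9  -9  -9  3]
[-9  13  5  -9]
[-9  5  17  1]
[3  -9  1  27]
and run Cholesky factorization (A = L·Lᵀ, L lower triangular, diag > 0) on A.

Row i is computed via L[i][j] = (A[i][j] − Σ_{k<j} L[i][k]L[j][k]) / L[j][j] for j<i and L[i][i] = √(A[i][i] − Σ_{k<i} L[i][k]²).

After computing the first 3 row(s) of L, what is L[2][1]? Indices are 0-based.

Step 1: L[0][0] = √(9) = 3.
  L[1][0] = (-9) / L[0][0] = -3.
Step 2: L[1][1] = √(4) = 2.
  L[2][0] = (-9) / L[0][0] = -3.
  L[2][1] = (-4) / L[1][1] = -2.
Step 3: L[2][2] = √(4) = 2.

L[2][1] = -2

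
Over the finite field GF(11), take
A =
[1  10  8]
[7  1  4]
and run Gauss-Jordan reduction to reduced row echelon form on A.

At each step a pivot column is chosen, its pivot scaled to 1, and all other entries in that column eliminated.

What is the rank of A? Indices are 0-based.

pivot(0,0)=1: scale R0 → (1, 10, 8)
  clear (1,0): R1 −= (7)R0 → (0, 8, 3)
pivot(1,1)=8: scale R1 → (0, 1, 10)
  clear (0,1): R0 −= (10)R1 → (1, 0, 7)

rank = 2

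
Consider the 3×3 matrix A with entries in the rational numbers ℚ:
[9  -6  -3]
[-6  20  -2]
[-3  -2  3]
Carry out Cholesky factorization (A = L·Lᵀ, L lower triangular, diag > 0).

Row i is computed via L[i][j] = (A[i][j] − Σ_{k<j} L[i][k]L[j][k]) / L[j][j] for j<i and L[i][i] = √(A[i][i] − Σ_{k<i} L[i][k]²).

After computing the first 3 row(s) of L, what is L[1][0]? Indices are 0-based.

Step 1: L[0][0] = √(9) = 3.
  L[1][0] = (-6) / L[0][0] = -2.
Step 2: L[1][1] = √(16) = 4.
  L[2][0] = (-3) / L[0][0] = -1.
  L[2][1] = (-4) / L[1][1] = -1.
Step 3: L[2][2] = √(1) = 1.

L[1][0] = -2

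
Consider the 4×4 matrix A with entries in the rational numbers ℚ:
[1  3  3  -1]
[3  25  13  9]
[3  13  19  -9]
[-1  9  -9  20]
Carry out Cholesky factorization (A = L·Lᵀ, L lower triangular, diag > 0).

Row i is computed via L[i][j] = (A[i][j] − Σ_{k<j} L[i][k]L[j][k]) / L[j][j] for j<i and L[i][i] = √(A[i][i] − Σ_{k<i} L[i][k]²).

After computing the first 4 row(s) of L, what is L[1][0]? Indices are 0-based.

L[1][0] = 3

Step 1: L[0][0] = √(1) = 1.
  L[1][0] = (3) / L[0][0] = 3.
Step 2: L[1][1] = √(16) = 4.
  L[2][0] = (3) / L[0][0] = 3.
  L[2][1] = (4) / L[1][1] = 1.
Step 3: L[2][2] = √(9) = 3.
  L[3][0] = (-1) / L[0][0] = -1.
  L[3][1] = (12) / L[1][1] = 3.
  L[3][2] = (-9) / L[2][2] = -3.
Step 4: L[3][3] = √(1) = 1.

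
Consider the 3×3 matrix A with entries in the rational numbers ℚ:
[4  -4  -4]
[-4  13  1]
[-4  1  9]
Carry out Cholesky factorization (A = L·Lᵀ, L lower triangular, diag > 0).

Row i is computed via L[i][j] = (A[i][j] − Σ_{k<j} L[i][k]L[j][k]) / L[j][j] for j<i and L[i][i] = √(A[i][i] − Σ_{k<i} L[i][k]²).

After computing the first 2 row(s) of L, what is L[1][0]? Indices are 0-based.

Step 1: L[0][0] = √(4) = 2.
  L[1][0] = (-4) / L[0][0] = -2.
Step 2: L[1][1] = √(9) = 3.

L[1][0] = -2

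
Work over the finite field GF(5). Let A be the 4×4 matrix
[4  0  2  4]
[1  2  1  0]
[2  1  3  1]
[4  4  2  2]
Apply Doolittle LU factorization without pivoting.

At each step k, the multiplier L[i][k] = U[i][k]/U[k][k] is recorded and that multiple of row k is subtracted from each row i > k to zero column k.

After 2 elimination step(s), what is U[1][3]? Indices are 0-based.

U[1][3] = 4

k=0: U[0][0]=4
  eliminate (1,0): mult=4, new row 1: (0, 2, 3, 4); set L[1][0]=4
  eliminate (2,0): mult=3, new row 2: (0, 1, 2, 4); set L[2][0]=3
  eliminate (3,0): mult=1, new row 3: (0, 4, 0, 3); set L[3][0]=1
k=1: U[1][1]=2
  eliminate (2,1): mult=3, new row 2: (0, 0, 3, 2); set L[2][1]=3
  eliminate (3,1): mult=2, new row 3: (0, 0, 4, 0); set L[3][1]=2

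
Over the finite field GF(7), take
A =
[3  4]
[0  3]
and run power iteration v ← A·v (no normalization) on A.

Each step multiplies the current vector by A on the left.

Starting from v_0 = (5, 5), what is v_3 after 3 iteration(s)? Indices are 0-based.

v_3 = (3, 2)

v_0 = (5, 5).
v_1 = A·v_0 = (0, 1).
v_2 = A·v_1 = (4, 3).
v_3 = A·v_2 = (3, 2).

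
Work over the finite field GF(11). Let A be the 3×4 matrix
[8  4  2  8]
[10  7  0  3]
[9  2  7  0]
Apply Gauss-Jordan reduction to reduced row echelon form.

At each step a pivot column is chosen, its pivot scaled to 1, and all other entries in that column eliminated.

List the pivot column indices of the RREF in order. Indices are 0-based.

pivot columns: 0, 1, 2

pivot(0,0)=8: scale R0 → (1, 6, 3, 1)
  clear (1,0): R1 −= (10)R0 → (0, 2, 3, 4)
  clear (2,0): R2 −= (9)R0 → (0, 3, 2, 2)
pivot(1,1)=2: scale R1 → (0, 1, 7, 2)
  clear (0,1): R0 −= (6)R1 → (1, 0, 5, 0)
  clear (2,1): R2 −= (3)R1 → (0, 0, 3, 7)
pivot(2,2)=3: scale R2 → (0, 0, 1, 6)
  clear (0,2): R0 −= (5)R2 → (1, 0, 0, 3)
  clear (1,2): R1 −= (7)R2 → (0, 1, 0, 4)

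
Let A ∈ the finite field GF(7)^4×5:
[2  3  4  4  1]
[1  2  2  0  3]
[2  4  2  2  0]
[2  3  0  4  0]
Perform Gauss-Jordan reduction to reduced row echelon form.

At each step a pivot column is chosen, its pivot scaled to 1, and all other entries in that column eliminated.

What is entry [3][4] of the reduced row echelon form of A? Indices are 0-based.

M[3][4] = 6

pivot(0,0)=2: scale R0 → (1, 5, 2, 2, 4)
  clear (1,0): R1 −= (1)R0 → (0, 4, 0, 5, 6)
  clear (2,0): R2 −= (2)R0 → (0, 1, 5, 5, 6)
  clear (3,0): R3 −= (2)R0 → (0, 0, 3, 0, 6)
pivot(1,1)=4: scale R1 → (0, 1, 0, 3, 5)
  clear (0,1): R0 −= (5)R1 → (1, 0, 2, 1, 0)
  clear (2,1): R2 −= (1)R1 → (0, 0, 5, 2, 1)
pivot(2,2)=5: scale R2 → (0, 0, 1, 6, 3)
  clear (0,2): R0 −= (2)R2 → (1, 0, 0, 3, 1)
  clear (3,2): R3 −= (3)R2 → (0, 0, 0, 3, 4)
pivot(3,3)=3: scale R3 → (0, 0, 0, 1, 6)
  clear (0,3): R0 −= (3)R3 → (1, 0, 0, 0, 4)
  clear (1,3): R1 −= (3)R3 → (0, 1, 0, 0, 1)
  clear (2,3): R2 −= (6)R3 → (0, 0, 1, 0, 2)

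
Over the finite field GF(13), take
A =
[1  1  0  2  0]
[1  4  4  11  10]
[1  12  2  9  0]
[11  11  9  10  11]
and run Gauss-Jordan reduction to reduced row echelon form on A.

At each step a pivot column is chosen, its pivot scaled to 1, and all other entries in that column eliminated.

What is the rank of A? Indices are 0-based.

[1] R0 /= 1  ⇒  (1, 1, 0, 2, 0)
     R1 -= 1·R0  ⇒  (0, 3, 4, 9, 10)
     R2 -= 1·R0  ⇒  (0, 11, 2, 7, 0)
     R3 -= 11·R0  ⇒  (0, 0, 9, 1, 11)
[2] R1 /= 3  ⇒  (0, 1, 10, 3, 12)
     R0 -= 1·R1  ⇒  (1, 0, 3, 12, 1)
     R2 -= 11·R1  ⇒  (0, 0, 9, 0, 11)
[3] R2 /= 9  ⇒  (0, 0, 1, 0, 7)
     R0 -= 3·R2  ⇒  (1, 0, 0, 12, 6)
     R1 -= 10·R2  ⇒  (0, 1, 0, 3, 7)
     R3 -= 9·R2  ⇒  (0, 0, 0, 1, 0)
[4] R3 /= 1  ⇒  (0, 0, 0, 1, 0)
     R0 -= 12·R3  ⇒  (1, 0, 0, 0, 6)
     R1 -= 3·R3  ⇒  (0, 1, 0, 0, 7)

rank = 4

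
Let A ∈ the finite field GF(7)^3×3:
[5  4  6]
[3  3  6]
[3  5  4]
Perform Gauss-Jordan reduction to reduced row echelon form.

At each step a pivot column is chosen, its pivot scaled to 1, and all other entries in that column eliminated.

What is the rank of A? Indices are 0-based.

rank = 3

step 1: normalize row 0 (÷5) = (1, 5, 4)
  row 1: subtract 3×row0 = (0, 2, 1)
  row 2: subtract 3×row0 = (0, 4, 6)
step 2: normalize row 1 (÷2) = (0, 1, 4)
  row 0: subtract 5×row1 = (1, 0, 5)
  row 2: subtract 4×row1 = (0, 0, 4)
step 3: normalize row 2 (÷4) = (0, 0, 1)
  row 0: subtract 5×row2 = (1, 0, 0)
  row 1: subtract 4×row2 = (0, 1, 0)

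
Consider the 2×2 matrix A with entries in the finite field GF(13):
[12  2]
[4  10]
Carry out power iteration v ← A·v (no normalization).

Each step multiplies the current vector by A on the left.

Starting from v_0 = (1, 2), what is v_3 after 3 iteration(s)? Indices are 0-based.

v_3 = (4, 9)

v_0 = (1, 2).
v_1 = A·v_0 = (3, 11).
v_2 = A·v_1 = (6, 5).
v_3 = A·v_2 = (4, 9).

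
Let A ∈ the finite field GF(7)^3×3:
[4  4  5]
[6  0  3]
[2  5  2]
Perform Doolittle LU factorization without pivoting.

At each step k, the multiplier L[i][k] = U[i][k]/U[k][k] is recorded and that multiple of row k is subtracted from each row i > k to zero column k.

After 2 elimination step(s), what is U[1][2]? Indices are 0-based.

U[1][2] = 6

k=0: U[0][0]=4
  eliminate (1,0): mult=5, new row 1: (0, 1, 6); set L[1][0]=5
  eliminate (2,0): mult=4, new row 2: (0, 3, 3); set L[2][0]=4
k=1: U[1][1]=1
  eliminate (2,1): mult=3, new row 2: (0, 0, 6); set L[2][1]=3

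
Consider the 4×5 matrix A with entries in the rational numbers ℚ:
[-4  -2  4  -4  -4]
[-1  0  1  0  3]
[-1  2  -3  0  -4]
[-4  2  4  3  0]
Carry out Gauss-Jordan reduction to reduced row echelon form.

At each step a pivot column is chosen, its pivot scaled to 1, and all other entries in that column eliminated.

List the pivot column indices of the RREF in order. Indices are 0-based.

step 1: normalize row 0 (÷-4) = (1, 1/2, -1, 1, 1)
  row 1: subtract -1×row0 = (0, 1/2, 0, 1, 4)
  row 2: subtract -1×row0 = (0, 5/2, -4, 1, -3)
  row 3: subtract -4×row0 = (0, 4, 0, 7, 4)
step 2: normalize row 1 (÷1/2) = (0, 1, 0, 2, 8)
  row 0: subtract 1/2×row1 = (1, 0, -1, 0, -3)
  row 2: subtract 5/2×row1 = (0, 0, -4, -4, -23)
  row 3: subtract 4×row1 = (0, 0, 0, -1, -28)
step 3: normalize row 2 (÷-4) = (0, 0, 1, 1, 23/4)
  row 0: subtract -1×row2 = (1, 0, 0, 1, 11/4)
step 4: normalize row 3 (÷-1) = (0, 0, 0, 1, 28)
  row 0: subtract 1×row3 = (1, 0, 0, 0, -101/4)
  row 1: subtract 2×row3 = (0, 1, 0, 0, -48)
  row 2: subtract 1×row3 = (0, 0, 1, 0, -89/4)

pivot columns: 0, 1, 2, 3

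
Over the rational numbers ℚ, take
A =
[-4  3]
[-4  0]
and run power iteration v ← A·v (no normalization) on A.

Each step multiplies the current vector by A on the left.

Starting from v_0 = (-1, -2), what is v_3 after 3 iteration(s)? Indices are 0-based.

v_0 = (-1, -2).
v_1 = A·v_0 = (-2, 4).
v_2 = A·v_1 = (20, 8).
v_3 = A·v_2 = (-56, -80).

v_3 = (-56, -80)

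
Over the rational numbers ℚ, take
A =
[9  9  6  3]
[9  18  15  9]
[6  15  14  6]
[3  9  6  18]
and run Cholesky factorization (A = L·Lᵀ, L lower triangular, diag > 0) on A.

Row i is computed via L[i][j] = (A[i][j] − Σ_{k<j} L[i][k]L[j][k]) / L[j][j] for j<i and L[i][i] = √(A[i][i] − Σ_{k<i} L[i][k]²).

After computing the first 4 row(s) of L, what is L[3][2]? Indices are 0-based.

L[3][2] = -2

Step 1: L[0][0] = √(9) = 3.
  L[1][0] = (9) / L[0][0] = 3.
Step 2: L[1][1] = √(9) = 3.
  L[2][0] = (6) / L[0][0] = 2.
  L[2][1] = (9) / L[1][1] = 3.
Step 3: L[2][2] = √(1) = 1.
  L[3][0] = (3) / L[0][0] = 1.
  L[3][1] = (6) / L[1][1] = 2.
  L[3][2] = (-2) / L[2][2] = -2.
Step 4: L[3][3] = √(9) = 3.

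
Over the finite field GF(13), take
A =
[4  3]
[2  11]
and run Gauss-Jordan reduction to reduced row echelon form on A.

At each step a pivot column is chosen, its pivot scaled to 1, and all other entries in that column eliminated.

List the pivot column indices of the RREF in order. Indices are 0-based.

pivot columns: 0, 1

[1] R0 /= 4  ⇒  (1, 4)
     R1 -= 2·R0  ⇒  (0, 3)
[2] R1 /= 3  ⇒  (0, 1)
     R0 -= 4·R1  ⇒  (1, 0)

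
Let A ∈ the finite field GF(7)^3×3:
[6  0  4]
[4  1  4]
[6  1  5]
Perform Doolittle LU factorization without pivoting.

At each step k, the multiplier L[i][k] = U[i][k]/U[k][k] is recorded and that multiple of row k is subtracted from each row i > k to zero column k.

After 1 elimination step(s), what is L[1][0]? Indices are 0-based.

Step 1: pivot at (0,0) is 6.
  row1 ← row1 − (3)·row0  ⇒  L[1][0]=3, U row1=(0, 1, 6)
  row2 ← row2 − (1)·row0  ⇒  L[2][0]=1, U row2=(0, 1, 1)

L[1][0] = 3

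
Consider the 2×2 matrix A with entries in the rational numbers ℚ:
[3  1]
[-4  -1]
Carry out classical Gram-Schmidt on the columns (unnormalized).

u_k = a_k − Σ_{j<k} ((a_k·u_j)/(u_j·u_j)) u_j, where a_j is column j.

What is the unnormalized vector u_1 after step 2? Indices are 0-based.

u_1 = (4/25, 3/25)

Step 1: u_0 = a_0 = (3, -4).
Step 2: u_1 = a_1 − (7/25)·u_0 = (4/25, 3/25).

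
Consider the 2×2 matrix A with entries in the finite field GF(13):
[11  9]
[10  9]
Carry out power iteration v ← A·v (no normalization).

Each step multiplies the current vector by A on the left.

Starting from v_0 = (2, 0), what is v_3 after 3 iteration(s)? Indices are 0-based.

v_3 = (0, 7)

v_0 = (2, 0).
v_1 = A·v_0 = (9, 7).
v_2 = A·v_1 = (6, 10).
v_3 = A·v_2 = (0, 7).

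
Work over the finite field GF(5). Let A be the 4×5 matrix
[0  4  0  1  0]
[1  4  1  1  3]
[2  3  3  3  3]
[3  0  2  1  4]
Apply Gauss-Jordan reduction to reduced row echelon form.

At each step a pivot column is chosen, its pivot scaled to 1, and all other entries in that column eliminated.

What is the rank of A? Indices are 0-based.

rank = 4

pivot(0,0): swap R0↔R1
pivot(0,0)=1: scale R0 → (1, 4, 1, 1, 3)
  clear (2,0): R2 −= (2)R0 → (0, 0, 1, 1, 2)
  clear (3,0): R3 −= (3)R0 → (0, 3, 4, 3, 0)
pivot(1,1)=4: scale R1 → (0, 1, 0, 4, 0)
  clear (0,1): R0 −= (4)R1 → (1, 0, 1, 0, 3)
  clear (3,1): R3 −= (3)R1 → (0, 0, 4, 1, 0)
pivot(2,2)=1: scale R2 → (0, 0, 1, 1, 2)
  clear (0,2): R0 −= (1)R2 → (1, 0, 0, 4, 1)
  clear (3,2): R3 −= (4)R2 → (0, 0, 0, 2, 2)
pivot(3,3)=2: scale R3 → (0, 0, 0, 1, 1)
  clear (0,3): R0 −= (4)R3 → (1, 0, 0, 0, 2)
  clear (1,3): R1 −= (4)R3 → (0, 1, 0, 0, 1)
  clear (2,3): R2 −= (1)R3 → (0, 0, 1, 0, 1)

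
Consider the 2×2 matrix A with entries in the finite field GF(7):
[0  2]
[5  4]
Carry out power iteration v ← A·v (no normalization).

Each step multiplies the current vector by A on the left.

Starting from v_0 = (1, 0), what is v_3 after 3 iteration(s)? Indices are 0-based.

v_0 = (1, 0).
v_1 = A·v_0 = (0, 5).
v_2 = A·v_1 = (3, 6).
v_3 = A·v_2 = (5, 4).

v_3 = (5, 4)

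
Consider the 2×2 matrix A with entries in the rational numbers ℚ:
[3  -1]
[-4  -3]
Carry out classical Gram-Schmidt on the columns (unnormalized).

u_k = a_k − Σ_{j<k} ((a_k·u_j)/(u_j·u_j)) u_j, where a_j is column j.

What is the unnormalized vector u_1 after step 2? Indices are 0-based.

u_1 = (-52/25, -39/25)

Step 1: u_0 = a_0 = (3, -4).
Step 2: u_1 = a_1 − (9/25)·u_0 = (-52/25, -39/25).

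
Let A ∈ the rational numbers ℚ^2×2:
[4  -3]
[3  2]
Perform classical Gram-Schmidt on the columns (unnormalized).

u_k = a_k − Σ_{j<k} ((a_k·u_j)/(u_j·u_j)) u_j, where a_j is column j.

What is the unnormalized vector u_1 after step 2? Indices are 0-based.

u_1 = (-51/25, 68/25)

Step 1: u_0 = a_0 = (4, 3).
Step 2: u_1 = a_1 − (-6/25)·u_0 = (-51/25, 68/25).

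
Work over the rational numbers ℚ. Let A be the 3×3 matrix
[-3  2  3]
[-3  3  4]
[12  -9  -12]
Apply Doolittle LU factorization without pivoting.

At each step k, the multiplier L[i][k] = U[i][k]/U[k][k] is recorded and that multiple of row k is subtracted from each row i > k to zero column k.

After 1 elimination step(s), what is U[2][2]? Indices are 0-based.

k=0: U[0][0]=-3
  eliminate (1,0): mult=1, new row 1: (0, 1, 1); set L[1][0]=1
  eliminate (2,0): mult=-4, new row 2: (0, -1, 0); set L[2][0]=-4

U[2][2] = 0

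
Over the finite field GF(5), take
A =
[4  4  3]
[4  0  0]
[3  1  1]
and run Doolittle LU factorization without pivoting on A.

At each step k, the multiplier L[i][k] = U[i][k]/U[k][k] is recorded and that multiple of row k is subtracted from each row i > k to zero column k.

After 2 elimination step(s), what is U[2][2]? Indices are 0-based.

Step 1: pivot at (0,0) is 4.
  row1 ← row1 − (1)·row0  ⇒  L[1][0]=1, U row1=(0, 1, 2)
  row2 ← row2 − (2)·row0  ⇒  L[2][0]=2, U row2=(0, 3, 0)
Step 2: pivot at (1,1) is 1.
  row2 ← row2 − (3)·row1  ⇒  L[2][1]=3, U row2=(0, 0, 4)

U[2][2] = 4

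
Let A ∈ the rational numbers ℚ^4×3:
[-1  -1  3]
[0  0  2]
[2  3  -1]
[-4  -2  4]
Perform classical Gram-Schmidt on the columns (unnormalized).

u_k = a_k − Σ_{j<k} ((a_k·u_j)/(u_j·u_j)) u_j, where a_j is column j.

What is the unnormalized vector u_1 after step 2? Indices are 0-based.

u_1 = (-2/7, 0, 11/7, 6/7)

Step 1: u_0 = a_0 = (-1, 0, 2, -4).
Step 2: u_1 = a_1 − (5/7)·u_0 = (-2/7, 0, 11/7, 6/7).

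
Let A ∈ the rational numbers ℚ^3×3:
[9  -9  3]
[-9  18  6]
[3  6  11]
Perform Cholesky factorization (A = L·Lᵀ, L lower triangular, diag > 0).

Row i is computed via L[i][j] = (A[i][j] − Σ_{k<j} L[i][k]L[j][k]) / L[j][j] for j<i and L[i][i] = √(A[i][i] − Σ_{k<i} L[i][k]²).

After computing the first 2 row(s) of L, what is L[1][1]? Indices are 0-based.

Step 1: L[0][0] = √(9) = 3.
  L[1][0] = (-9) / L[0][0] = -3.
Step 2: L[1][1] = √(9) = 3.

L[1][1] = 3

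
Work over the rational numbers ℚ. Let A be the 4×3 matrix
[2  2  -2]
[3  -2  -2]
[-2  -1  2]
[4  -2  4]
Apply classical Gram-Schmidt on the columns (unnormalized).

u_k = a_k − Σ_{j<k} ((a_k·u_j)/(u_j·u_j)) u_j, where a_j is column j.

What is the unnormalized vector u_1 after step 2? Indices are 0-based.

u_1 = (82/33, -14/11, -49/33, -34/33)

Step 1: u_0 = a_0 = (2, 3, -2, 4).
Step 2: u_1 = a_1 − (-8/33)·u_0 = (82/33, -14/11, -49/33, -34/33).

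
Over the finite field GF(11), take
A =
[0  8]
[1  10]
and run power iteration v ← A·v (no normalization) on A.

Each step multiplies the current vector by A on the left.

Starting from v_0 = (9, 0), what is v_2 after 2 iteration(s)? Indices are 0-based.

v_2 = (6, 2)

v_0 = (9, 0).
v_1 = A·v_0 = (0, 9).
v_2 = A·v_1 = (6, 2).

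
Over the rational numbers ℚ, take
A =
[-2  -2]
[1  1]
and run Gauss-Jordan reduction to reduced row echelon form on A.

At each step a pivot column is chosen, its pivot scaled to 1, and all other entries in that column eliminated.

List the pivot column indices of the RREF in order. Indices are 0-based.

pivot columns: 0

step 1: normalize row 0 (÷-2) = (1, 1)
  row 1: subtract 1×row0 = (0, 0)
skip col 1 (zero from row 1)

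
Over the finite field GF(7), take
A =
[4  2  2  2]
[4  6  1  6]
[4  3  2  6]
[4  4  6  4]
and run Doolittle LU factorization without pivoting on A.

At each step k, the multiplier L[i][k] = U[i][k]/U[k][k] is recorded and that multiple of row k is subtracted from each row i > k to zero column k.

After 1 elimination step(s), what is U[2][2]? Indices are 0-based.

U[2][2] = 0

k=0: U[0][0]=4
  eliminate (1,0): mult=1, new row 1: (0, 4, 6, 4); set L[1][0]=1
  eliminate (2,0): mult=1, new row 2: (0, 1, 0, 4); set L[2][0]=1
  eliminate (3,0): mult=1, new row 3: (0, 2, 4, 2); set L[3][0]=1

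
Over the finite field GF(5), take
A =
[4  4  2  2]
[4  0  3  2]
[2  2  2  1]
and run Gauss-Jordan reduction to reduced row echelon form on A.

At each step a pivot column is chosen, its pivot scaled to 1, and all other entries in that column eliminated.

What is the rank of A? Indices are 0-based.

[1] R0 /= 4  ⇒  (1, 1, 3, 3)
     R1 -= 4·R0  ⇒  (0, 1, 1, 0)
     R2 -= 2·R0  ⇒  (0, 0, 1, 0)
[2] R1 /= 1  ⇒  (0, 1, 1, 0)
     R0 -= 1·R1  ⇒  (1, 0, 2, 3)
[3] R2 /= 1  ⇒  (0, 0, 1, 0)
     R0 -= 2·R2  ⇒  (1, 0, 0, 3)
     R1 -= 1·R2  ⇒  (0, 1, 0, 0)

rank = 3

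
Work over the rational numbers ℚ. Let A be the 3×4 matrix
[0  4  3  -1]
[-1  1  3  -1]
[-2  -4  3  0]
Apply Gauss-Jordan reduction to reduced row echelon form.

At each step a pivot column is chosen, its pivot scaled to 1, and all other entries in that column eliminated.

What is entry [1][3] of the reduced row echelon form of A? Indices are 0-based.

M[1][3] = -1/2

pivot(0,0): swap R0↔R1
pivot(0,0)=-1: scale R0 → (1, -1, -3, 1)
  clear (2,0): R2 −= (-2)R0 → (0, -6, -3, 2)
pivot(1,1)=4: scale R1 → (0, 1, 3/4, -1/4)
  clear (0,1): R0 −= (-1)R1 → (1, 0, -9/4, 3/4)
  clear (2,1): R2 −= (-6)R1 → (0, 0, 3/2, 1/2)
pivot(2,2)=3/2: scale R2 → (0, 0, 1, 1/3)
  clear (0,2): R0 −= (-9/4)R2 → (1, 0, 0, 3/2)
  clear (1,2): R1 −= (3/4)R2 → (0, 1, 0, -1/2)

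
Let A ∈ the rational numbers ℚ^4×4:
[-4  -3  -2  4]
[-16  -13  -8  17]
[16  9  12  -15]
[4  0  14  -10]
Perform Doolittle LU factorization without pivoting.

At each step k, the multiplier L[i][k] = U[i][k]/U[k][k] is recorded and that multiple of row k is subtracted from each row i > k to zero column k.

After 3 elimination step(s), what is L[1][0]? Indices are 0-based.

L[1][0] = 4

k=0: U[0][0]=-4
  eliminate (1,0): mult=4, new row 1: (0, -1, 0, 1); set L[1][0]=4
  eliminate (2,0): mult=-4, new row 2: (0, -3, 4, 1); set L[2][0]=-4
  eliminate (3,0): mult=-1, new row 3: (0, -3, 12, -6); set L[3][0]=-1
k=1: U[1][1]=-1
  eliminate (2,1): mult=3, new row 2: (0, 0, 4, -2); set L[2][1]=3
  eliminate (3,1): mult=3, new row 3: (0, 0, 12, -9); set L[3][1]=3
k=2: U[2][2]=4
  eliminate (3,2): mult=3, new row 3: (0, 0, 0, -3); set L[3][2]=3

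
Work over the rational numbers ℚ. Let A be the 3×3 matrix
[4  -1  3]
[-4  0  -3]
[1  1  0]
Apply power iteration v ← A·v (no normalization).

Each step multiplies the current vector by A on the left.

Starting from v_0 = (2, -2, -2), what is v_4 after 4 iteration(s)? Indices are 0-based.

v_0 = (2, -2, -2).
v_1 = A·v_0 = (4, -2, 0).
v_2 = A·v_1 = (18, -16, 2).
v_3 = A·v_2 = (94, -78, 2).
v_4 = A·v_3 = (460, -382, 16).

v_4 = (460, -382, 16)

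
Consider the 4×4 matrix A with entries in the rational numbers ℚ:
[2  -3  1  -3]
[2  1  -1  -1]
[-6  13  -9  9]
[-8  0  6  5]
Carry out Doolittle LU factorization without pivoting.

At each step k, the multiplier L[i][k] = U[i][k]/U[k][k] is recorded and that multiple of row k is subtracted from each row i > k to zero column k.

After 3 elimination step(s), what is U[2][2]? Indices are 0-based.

[col 0] pivot 2
  R1 -= 1*R0 → (0, 4, -2, 2)  (L[1][0] := 1)
  R2 -= -3*R0 → (0, 4, -6, 0)  (L[2][0] := -3)
  R3 -= -4*R0 → (0, -12, 10, -7)  (L[3][0] := -4)
[col 1] pivot 4
  R2 -= 1*R1 → (0, 0, -4, -2)  (L[2][1] := 1)
  R3 -= -3*R1 → (0, 0, 4, -1)  (L[3][1] := -3)
[col 2] pivot -4
  R3 -= -1*R2 → (0, 0, 0, -3)  (L[3][2] := -1)

U[2][2] = -4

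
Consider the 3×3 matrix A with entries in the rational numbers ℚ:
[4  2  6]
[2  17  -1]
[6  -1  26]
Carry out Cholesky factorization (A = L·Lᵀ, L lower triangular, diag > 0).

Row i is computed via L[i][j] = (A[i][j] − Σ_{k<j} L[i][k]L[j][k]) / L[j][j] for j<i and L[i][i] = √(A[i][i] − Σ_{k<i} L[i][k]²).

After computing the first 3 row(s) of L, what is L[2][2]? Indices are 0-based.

L[2][2] = 4

Step 1: L[0][0] = √(4) = 2.
  L[1][0] = (2) / L[0][0] = 1.
Step 2: L[1][1] = √(16) = 4.
  L[2][0] = (6) / L[0][0] = 3.
  L[2][1] = (-4) / L[1][1] = -1.
Step 3: L[2][2] = √(16) = 4.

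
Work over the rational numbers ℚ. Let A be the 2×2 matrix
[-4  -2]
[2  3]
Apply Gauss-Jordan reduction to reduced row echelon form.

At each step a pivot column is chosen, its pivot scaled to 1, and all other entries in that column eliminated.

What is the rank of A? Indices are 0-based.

pivot(0,0)=-4: scale R0 → (1, 1/2)
  clear (1,0): R1 −= (2)R0 → (0, 2)
pivot(1,1)=2: scale R1 → (0, 1)
  clear (0,1): R0 −= (1/2)R1 → (1, 0)

rank = 2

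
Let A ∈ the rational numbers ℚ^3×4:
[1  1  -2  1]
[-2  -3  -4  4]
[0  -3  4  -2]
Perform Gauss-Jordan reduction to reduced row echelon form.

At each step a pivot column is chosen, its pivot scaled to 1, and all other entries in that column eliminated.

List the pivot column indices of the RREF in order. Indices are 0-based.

pivot columns: 0, 1, 2

step 1: normalize row 0 (÷1) = (1, 1, -2, 1)
  row 1: subtract -2×row0 = (0, -1, -8, 6)
step 2: normalize row 1 (÷-1) = (0, 1, 8, -6)
  row 0: subtract 1×row1 = (1, 0, -10, 7)
  row 2: subtract -3×row1 = (0, 0, 28, -20)
step 3: normalize row 2 (÷28) = (0, 0, 1, -5/7)
  row 0: subtract -10×row2 = (1, 0, 0, -1/7)
  row 1: subtract 8×row2 = (0, 1, 0, -2/7)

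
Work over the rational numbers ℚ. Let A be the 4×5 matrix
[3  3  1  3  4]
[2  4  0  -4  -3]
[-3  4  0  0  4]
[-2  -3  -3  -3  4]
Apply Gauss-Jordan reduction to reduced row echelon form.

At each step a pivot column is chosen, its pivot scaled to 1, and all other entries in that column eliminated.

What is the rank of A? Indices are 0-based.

[1] R0 /= 3  ⇒  (1, 1, 1/3, 1, 4/3)
     R1 -= 2·R0  ⇒  (0, 2, -2/3, -6, -17/3)
     R2 -= -3·R0  ⇒  (0, 7, 1, 3, 8)
     R3 -= -2·R0  ⇒  (0, -1, -7/3, -1, 20/3)
[2] R1 /= 2  ⇒  (0, 1, -1/3, -3, -17/6)
     R0 -= 1·R1  ⇒  (1, 0, 2/3, 4, 25/6)
     R2 -= 7·R1  ⇒  (0, 0, 10/3, 24, 167/6)
     R3 -= -1·R1  ⇒  (0, 0, -8/3, -4, 23/6)
[3] R2 /= 10/3  ⇒  (0, 0, 1, 36/5, 167/20)
     R0 -= 2/3·R2  ⇒  (1, 0, 0, -4/5, -7/5)
     R1 -= -1/3·R2  ⇒  (0, 1, 0, -3/5, -1/20)
     R3 -= -8/3·R2  ⇒  (0, 0, 0, 76/5, 261/10)
[4] R3 /= 76/5  ⇒  (0, 0, 0, 1, 261/152)
     R0 -= -4/5·R3  ⇒  (1, 0, 0, 0, -1/38)
     R1 -= -3/5·R3  ⇒  (0, 1, 0, 0, 149/152)
     R2 -= 36/5·R3  ⇒  (0, 0, 1, 0, -305/76)

rank = 4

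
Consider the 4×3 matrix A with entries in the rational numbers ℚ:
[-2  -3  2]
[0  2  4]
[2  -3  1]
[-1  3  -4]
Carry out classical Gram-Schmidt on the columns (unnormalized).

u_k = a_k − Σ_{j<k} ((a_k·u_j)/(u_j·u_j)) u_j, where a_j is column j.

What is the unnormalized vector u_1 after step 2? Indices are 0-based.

Step 1: u_0 = a_0 = (-2, 0, 2, -1).
Step 2: u_1 = a_1 − (-1/3)·u_0 = (-11/3, 2, -7/3, 8/3).

u_1 = (-11/3, 2, -7/3, 8/3)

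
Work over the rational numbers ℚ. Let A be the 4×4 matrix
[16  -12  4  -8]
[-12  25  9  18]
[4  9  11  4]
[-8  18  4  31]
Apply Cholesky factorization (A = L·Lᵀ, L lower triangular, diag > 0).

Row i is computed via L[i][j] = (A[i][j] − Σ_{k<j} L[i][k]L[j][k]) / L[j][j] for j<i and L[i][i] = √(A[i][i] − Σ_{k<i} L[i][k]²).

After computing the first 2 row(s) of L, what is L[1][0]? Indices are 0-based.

L[1][0] = -3

Step 1: L[0][0] = √(16) = 4.
  L[1][0] = (-12) / L[0][0] = -3.
Step 2: L[1][1] = √(16) = 4.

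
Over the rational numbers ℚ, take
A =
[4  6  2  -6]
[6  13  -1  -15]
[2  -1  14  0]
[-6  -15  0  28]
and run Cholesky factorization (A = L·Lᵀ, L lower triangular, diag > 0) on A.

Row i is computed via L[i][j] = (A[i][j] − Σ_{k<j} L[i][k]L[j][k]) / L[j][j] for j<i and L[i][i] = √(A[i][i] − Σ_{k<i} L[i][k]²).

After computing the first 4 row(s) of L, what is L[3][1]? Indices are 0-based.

L[3][1] = -3

Step 1: L[0][0] = √(4) = 2.
  L[1][0] = (6) / L[0][0] = 3.
Step 2: L[1][1] = √(4) = 2.
  L[2][0] = (2) / L[0][0] = 1.
  L[2][1] = (-4) / L[1][1] = -2.
Step 3: L[2][2] = √(9) = 3.
  L[3][0] = (-6) / L[0][0] = -3.
  L[3][1] = (-6) / L[1][1] = -3.
  L[3][2] = (-3) / L[2][2] = -1.
Step 4: L[3][3] = √(9) = 3.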